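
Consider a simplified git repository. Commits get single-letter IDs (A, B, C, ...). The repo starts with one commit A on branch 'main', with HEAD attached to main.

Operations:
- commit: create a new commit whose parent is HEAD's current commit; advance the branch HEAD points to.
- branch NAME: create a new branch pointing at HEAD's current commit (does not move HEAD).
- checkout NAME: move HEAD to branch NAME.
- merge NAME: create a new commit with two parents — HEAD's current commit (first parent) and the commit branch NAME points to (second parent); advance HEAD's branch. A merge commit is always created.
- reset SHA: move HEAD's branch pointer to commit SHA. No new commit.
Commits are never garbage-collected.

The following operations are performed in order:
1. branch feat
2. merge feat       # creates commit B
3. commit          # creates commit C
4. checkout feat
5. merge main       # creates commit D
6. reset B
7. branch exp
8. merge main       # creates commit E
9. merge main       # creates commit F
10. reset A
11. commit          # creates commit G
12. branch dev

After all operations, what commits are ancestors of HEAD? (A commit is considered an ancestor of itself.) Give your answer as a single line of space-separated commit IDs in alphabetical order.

Answer: A G

Derivation:
After op 1 (branch): HEAD=main@A [feat=A main=A]
After op 2 (merge): HEAD=main@B [feat=A main=B]
After op 3 (commit): HEAD=main@C [feat=A main=C]
After op 4 (checkout): HEAD=feat@A [feat=A main=C]
After op 5 (merge): HEAD=feat@D [feat=D main=C]
After op 6 (reset): HEAD=feat@B [feat=B main=C]
After op 7 (branch): HEAD=feat@B [exp=B feat=B main=C]
After op 8 (merge): HEAD=feat@E [exp=B feat=E main=C]
After op 9 (merge): HEAD=feat@F [exp=B feat=F main=C]
After op 10 (reset): HEAD=feat@A [exp=B feat=A main=C]
After op 11 (commit): HEAD=feat@G [exp=B feat=G main=C]
After op 12 (branch): HEAD=feat@G [dev=G exp=B feat=G main=C]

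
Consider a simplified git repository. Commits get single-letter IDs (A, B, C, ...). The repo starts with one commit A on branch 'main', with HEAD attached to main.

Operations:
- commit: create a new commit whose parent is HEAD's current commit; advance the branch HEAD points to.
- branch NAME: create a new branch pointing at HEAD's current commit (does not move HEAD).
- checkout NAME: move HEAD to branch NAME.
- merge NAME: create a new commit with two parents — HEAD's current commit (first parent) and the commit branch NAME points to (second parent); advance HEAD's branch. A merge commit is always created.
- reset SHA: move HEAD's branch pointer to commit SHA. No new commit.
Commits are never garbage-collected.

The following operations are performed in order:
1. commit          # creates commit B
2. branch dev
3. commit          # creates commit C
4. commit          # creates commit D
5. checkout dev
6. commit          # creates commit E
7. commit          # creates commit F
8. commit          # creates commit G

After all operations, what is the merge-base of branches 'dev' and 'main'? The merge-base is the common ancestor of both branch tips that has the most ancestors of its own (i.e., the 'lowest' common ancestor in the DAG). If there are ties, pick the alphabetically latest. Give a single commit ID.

Answer: B

Derivation:
After op 1 (commit): HEAD=main@B [main=B]
After op 2 (branch): HEAD=main@B [dev=B main=B]
After op 3 (commit): HEAD=main@C [dev=B main=C]
After op 4 (commit): HEAD=main@D [dev=B main=D]
After op 5 (checkout): HEAD=dev@B [dev=B main=D]
After op 6 (commit): HEAD=dev@E [dev=E main=D]
After op 7 (commit): HEAD=dev@F [dev=F main=D]
After op 8 (commit): HEAD=dev@G [dev=G main=D]
ancestors(dev=G): ['A', 'B', 'E', 'F', 'G']
ancestors(main=D): ['A', 'B', 'C', 'D']
common: ['A', 'B']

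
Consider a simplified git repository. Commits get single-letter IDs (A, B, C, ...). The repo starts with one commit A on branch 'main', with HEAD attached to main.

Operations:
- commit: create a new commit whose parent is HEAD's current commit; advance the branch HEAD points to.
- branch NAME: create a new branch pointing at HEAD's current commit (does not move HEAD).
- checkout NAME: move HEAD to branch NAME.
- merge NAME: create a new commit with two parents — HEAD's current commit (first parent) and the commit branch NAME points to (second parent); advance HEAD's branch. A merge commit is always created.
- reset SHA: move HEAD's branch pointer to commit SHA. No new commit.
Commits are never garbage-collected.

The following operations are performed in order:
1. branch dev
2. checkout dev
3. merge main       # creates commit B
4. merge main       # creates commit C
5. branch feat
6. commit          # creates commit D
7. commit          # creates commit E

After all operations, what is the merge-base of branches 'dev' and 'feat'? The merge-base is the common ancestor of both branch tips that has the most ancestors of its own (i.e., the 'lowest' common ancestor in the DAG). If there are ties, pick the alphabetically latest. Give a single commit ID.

Answer: C

Derivation:
After op 1 (branch): HEAD=main@A [dev=A main=A]
After op 2 (checkout): HEAD=dev@A [dev=A main=A]
After op 3 (merge): HEAD=dev@B [dev=B main=A]
After op 4 (merge): HEAD=dev@C [dev=C main=A]
After op 5 (branch): HEAD=dev@C [dev=C feat=C main=A]
After op 6 (commit): HEAD=dev@D [dev=D feat=C main=A]
After op 7 (commit): HEAD=dev@E [dev=E feat=C main=A]
ancestors(dev=E): ['A', 'B', 'C', 'D', 'E']
ancestors(feat=C): ['A', 'B', 'C']
common: ['A', 'B', 'C']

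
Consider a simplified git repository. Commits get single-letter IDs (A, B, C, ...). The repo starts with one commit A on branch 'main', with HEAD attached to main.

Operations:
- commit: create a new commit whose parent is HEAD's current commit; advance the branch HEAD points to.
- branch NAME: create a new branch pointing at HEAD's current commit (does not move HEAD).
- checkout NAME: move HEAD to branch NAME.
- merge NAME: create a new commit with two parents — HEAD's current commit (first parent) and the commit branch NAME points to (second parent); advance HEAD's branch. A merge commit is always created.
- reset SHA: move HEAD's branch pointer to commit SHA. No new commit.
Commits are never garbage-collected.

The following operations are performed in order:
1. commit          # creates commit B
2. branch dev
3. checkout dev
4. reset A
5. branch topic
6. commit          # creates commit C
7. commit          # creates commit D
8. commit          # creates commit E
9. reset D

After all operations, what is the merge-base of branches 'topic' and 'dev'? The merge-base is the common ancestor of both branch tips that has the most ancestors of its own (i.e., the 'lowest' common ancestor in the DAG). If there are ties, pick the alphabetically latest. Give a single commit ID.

Answer: A

Derivation:
After op 1 (commit): HEAD=main@B [main=B]
After op 2 (branch): HEAD=main@B [dev=B main=B]
After op 3 (checkout): HEAD=dev@B [dev=B main=B]
After op 4 (reset): HEAD=dev@A [dev=A main=B]
After op 5 (branch): HEAD=dev@A [dev=A main=B topic=A]
After op 6 (commit): HEAD=dev@C [dev=C main=B topic=A]
After op 7 (commit): HEAD=dev@D [dev=D main=B topic=A]
After op 8 (commit): HEAD=dev@E [dev=E main=B topic=A]
After op 9 (reset): HEAD=dev@D [dev=D main=B topic=A]
ancestors(topic=A): ['A']
ancestors(dev=D): ['A', 'C', 'D']
common: ['A']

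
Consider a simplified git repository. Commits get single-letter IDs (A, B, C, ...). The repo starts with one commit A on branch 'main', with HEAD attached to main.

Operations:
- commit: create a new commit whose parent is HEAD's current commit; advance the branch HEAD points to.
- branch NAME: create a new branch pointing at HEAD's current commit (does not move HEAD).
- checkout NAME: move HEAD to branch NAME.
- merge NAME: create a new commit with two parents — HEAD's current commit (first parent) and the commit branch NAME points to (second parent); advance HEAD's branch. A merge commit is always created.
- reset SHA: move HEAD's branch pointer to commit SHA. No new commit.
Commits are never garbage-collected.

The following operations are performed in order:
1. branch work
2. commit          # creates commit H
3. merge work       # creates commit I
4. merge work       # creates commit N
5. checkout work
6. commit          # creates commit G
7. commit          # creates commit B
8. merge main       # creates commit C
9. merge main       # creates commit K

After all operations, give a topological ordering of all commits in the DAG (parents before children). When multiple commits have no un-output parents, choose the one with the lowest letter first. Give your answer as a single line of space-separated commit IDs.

After op 1 (branch): HEAD=main@A [main=A work=A]
After op 2 (commit): HEAD=main@H [main=H work=A]
After op 3 (merge): HEAD=main@I [main=I work=A]
After op 4 (merge): HEAD=main@N [main=N work=A]
After op 5 (checkout): HEAD=work@A [main=N work=A]
After op 6 (commit): HEAD=work@G [main=N work=G]
After op 7 (commit): HEAD=work@B [main=N work=B]
After op 8 (merge): HEAD=work@C [main=N work=C]
After op 9 (merge): HEAD=work@K [main=N work=K]
commit A: parents=[]
commit B: parents=['G']
commit C: parents=['B', 'N']
commit G: parents=['A']
commit H: parents=['A']
commit I: parents=['H', 'A']
commit K: parents=['C', 'N']
commit N: parents=['I', 'A']

Answer: A G B H I N C K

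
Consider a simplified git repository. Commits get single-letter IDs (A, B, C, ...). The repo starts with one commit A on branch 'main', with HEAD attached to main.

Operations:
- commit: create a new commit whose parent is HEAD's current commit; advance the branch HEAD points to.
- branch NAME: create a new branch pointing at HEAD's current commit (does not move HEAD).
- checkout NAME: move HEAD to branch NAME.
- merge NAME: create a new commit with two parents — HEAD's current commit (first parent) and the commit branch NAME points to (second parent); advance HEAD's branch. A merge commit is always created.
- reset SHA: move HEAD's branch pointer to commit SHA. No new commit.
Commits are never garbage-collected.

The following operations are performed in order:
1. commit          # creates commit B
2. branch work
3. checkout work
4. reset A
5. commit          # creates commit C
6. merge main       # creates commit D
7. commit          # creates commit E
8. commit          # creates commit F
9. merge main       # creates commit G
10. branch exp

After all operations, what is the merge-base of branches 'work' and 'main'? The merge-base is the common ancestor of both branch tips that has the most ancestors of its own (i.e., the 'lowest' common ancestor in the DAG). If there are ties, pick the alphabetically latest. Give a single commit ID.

Answer: B

Derivation:
After op 1 (commit): HEAD=main@B [main=B]
After op 2 (branch): HEAD=main@B [main=B work=B]
After op 3 (checkout): HEAD=work@B [main=B work=B]
After op 4 (reset): HEAD=work@A [main=B work=A]
After op 5 (commit): HEAD=work@C [main=B work=C]
After op 6 (merge): HEAD=work@D [main=B work=D]
After op 7 (commit): HEAD=work@E [main=B work=E]
After op 8 (commit): HEAD=work@F [main=B work=F]
After op 9 (merge): HEAD=work@G [main=B work=G]
After op 10 (branch): HEAD=work@G [exp=G main=B work=G]
ancestors(work=G): ['A', 'B', 'C', 'D', 'E', 'F', 'G']
ancestors(main=B): ['A', 'B']
common: ['A', 'B']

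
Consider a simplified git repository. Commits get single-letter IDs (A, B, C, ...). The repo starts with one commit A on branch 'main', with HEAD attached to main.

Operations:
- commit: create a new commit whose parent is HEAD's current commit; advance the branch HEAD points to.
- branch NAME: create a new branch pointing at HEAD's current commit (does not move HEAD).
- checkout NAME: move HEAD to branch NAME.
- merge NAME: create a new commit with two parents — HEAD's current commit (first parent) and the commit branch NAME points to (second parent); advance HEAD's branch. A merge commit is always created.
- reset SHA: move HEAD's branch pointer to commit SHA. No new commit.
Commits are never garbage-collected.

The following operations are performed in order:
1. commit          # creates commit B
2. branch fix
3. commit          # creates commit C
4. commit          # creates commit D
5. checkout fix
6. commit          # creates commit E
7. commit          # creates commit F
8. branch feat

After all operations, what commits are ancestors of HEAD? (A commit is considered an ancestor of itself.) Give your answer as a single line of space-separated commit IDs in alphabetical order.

Answer: A B E F

Derivation:
After op 1 (commit): HEAD=main@B [main=B]
After op 2 (branch): HEAD=main@B [fix=B main=B]
After op 3 (commit): HEAD=main@C [fix=B main=C]
After op 4 (commit): HEAD=main@D [fix=B main=D]
After op 5 (checkout): HEAD=fix@B [fix=B main=D]
After op 6 (commit): HEAD=fix@E [fix=E main=D]
After op 7 (commit): HEAD=fix@F [fix=F main=D]
After op 8 (branch): HEAD=fix@F [feat=F fix=F main=D]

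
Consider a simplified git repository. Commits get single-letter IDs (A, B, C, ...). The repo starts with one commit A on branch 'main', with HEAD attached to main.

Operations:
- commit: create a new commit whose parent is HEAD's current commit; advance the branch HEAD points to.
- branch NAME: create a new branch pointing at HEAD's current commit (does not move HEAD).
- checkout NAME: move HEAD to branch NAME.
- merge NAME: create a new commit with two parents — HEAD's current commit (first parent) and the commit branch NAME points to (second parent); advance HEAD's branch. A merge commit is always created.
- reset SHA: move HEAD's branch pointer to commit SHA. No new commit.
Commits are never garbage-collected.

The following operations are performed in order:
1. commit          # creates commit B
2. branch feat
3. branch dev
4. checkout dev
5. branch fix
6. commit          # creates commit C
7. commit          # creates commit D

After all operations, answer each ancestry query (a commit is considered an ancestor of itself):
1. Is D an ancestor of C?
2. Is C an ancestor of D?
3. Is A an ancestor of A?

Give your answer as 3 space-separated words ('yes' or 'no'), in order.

After op 1 (commit): HEAD=main@B [main=B]
After op 2 (branch): HEAD=main@B [feat=B main=B]
After op 3 (branch): HEAD=main@B [dev=B feat=B main=B]
After op 4 (checkout): HEAD=dev@B [dev=B feat=B main=B]
After op 5 (branch): HEAD=dev@B [dev=B feat=B fix=B main=B]
After op 6 (commit): HEAD=dev@C [dev=C feat=B fix=B main=B]
After op 7 (commit): HEAD=dev@D [dev=D feat=B fix=B main=B]
ancestors(C) = {A,B,C}; D in? no
ancestors(D) = {A,B,C,D}; C in? yes
ancestors(A) = {A}; A in? yes

Answer: no yes yes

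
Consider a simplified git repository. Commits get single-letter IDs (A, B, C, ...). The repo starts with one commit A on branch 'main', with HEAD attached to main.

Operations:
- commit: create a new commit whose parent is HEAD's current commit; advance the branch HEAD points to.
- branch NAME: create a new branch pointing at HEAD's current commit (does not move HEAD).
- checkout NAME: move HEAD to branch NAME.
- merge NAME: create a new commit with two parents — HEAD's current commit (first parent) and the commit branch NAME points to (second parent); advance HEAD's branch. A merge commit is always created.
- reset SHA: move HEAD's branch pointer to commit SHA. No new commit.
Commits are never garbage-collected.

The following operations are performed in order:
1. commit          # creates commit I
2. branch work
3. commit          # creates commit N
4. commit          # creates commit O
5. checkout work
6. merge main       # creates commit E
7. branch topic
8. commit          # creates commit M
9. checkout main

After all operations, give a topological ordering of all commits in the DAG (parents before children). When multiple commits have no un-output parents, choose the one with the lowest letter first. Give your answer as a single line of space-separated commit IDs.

After op 1 (commit): HEAD=main@I [main=I]
After op 2 (branch): HEAD=main@I [main=I work=I]
After op 3 (commit): HEAD=main@N [main=N work=I]
After op 4 (commit): HEAD=main@O [main=O work=I]
After op 5 (checkout): HEAD=work@I [main=O work=I]
After op 6 (merge): HEAD=work@E [main=O work=E]
After op 7 (branch): HEAD=work@E [main=O topic=E work=E]
After op 8 (commit): HEAD=work@M [main=O topic=E work=M]
After op 9 (checkout): HEAD=main@O [main=O topic=E work=M]
commit A: parents=[]
commit E: parents=['I', 'O']
commit I: parents=['A']
commit M: parents=['E']
commit N: parents=['I']
commit O: parents=['N']

Answer: A I N O E M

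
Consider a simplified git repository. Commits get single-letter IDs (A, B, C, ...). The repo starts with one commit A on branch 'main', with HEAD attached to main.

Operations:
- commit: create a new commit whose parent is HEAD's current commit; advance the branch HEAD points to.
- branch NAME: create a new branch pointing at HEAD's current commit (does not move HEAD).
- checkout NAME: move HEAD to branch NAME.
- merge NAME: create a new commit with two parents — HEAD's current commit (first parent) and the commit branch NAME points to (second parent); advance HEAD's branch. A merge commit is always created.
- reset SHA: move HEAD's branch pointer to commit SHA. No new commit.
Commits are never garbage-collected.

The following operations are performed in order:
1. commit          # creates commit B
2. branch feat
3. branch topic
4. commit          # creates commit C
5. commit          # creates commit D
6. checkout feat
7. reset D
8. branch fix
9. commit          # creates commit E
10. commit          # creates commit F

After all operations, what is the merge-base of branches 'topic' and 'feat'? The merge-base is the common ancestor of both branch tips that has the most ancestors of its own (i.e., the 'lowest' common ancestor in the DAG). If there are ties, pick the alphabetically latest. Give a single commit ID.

After op 1 (commit): HEAD=main@B [main=B]
After op 2 (branch): HEAD=main@B [feat=B main=B]
After op 3 (branch): HEAD=main@B [feat=B main=B topic=B]
After op 4 (commit): HEAD=main@C [feat=B main=C topic=B]
After op 5 (commit): HEAD=main@D [feat=B main=D topic=B]
After op 6 (checkout): HEAD=feat@B [feat=B main=D topic=B]
After op 7 (reset): HEAD=feat@D [feat=D main=D topic=B]
After op 8 (branch): HEAD=feat@D [feat=D fix=D main=D topic=B]
After op 9 (commit): HEAD=feat@E [feat=E fix=D main=D topic=B]
After op 10 (commit): HEAD=feat@F [feat=F fix=D main=D topic=B]
ancestors(topic=B): ['A', 'B']
ancestors(feat=F): ['A', 'B', 'C', 'D', 'E', 'F']
common: ['A', 'B']

Answer: B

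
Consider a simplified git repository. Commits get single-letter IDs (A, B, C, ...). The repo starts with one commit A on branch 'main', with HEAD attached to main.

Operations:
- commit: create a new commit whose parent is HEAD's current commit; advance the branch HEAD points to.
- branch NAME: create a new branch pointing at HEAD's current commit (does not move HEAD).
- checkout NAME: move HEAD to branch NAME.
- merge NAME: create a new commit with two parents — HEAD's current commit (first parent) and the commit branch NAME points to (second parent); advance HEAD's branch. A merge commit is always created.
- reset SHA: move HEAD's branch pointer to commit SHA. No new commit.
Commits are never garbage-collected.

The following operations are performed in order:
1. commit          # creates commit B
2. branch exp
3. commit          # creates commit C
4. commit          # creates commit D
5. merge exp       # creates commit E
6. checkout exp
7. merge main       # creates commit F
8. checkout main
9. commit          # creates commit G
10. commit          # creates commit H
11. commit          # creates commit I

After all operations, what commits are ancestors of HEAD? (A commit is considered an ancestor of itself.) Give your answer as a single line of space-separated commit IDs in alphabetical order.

After op 1 (commit): HEAD=main@B [main=B]
After op 2 (branch): HEAD=main@B [exp=B main=B]
After op 3 (commit): HEAD=main@C [exp=B main=C]
After op 4 (commit): HEAD=main@D [exp=B main=D]
After op 5 (merge): HEAD=main@E [exp=B main=E]
After op 6 (checkout): HEAD=exp@B [exp=B main=E]
After op 7 (merge): HEAD=exp@F [exp=F main=E]
After op 8 (checkout): HEAD=main@E [exp=F main=E]
After op 9 (commit): HEAD=main@G [exp=F main=G]
After op 10 (commit): HEAD=main@H [exp=F main=H]
After op 11 (commit): HEAD=main@I [exp=F main=I]

Answer: A B C D E G H I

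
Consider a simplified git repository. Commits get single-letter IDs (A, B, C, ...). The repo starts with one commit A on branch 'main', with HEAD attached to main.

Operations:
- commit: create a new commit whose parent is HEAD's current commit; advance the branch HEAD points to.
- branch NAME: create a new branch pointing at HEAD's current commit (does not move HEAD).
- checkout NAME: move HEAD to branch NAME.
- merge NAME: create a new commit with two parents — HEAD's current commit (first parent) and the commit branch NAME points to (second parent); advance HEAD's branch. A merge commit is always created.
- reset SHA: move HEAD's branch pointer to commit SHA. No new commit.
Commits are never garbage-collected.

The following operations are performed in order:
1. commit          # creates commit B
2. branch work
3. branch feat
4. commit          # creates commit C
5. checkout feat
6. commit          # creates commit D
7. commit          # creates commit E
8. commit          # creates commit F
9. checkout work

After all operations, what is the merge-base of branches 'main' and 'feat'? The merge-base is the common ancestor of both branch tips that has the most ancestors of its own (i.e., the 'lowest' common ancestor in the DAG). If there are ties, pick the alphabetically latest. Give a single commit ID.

Answer: B

Derivation:
After op 1 (commit): HEAD=main@B [main=B]
After op 2 (branch): HEAD=main@B [main=B work=B]
After op 3 (branch): HEAD=main@B [feat=B main=B work=B]
After op 4 (commit): HEAD=main@C [feat=B main=C work=B]
After op 5 (checkout): HEAD=feat@B [feat=B main=C work=B]
After op 6 (commit): HEAD=feat@D [feat=D main=C work=B]
After op 7 (commit): HEAD=feat@E [feat=E main=C work=B]
After op 8 (commit): HEAD=feat@F [feat=F main=C work=B]
After op 9 (checkout): HEAD=work@B [feat=F main=C work=B]
ancestors(main=C): ['A', 'B', 'C']
ancestors(feat=F): ['A', 'B', 'D', 'E', 'F']
common: ['A', 'B']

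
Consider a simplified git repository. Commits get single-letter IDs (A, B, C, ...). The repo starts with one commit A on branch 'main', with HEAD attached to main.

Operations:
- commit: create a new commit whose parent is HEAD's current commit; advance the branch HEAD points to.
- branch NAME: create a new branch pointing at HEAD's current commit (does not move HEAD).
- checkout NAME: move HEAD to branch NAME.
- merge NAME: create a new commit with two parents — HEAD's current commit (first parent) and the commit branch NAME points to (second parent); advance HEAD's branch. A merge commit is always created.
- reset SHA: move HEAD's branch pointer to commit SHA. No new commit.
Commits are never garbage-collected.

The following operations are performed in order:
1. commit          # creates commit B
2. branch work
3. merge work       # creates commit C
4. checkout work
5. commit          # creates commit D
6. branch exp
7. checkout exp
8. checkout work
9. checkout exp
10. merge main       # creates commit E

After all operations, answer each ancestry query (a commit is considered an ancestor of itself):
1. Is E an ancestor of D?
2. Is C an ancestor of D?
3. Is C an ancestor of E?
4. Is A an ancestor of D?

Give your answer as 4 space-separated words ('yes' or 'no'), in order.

Answer: no no yes yes

Derivation:
After op 1 (commit): HEAD=main@B [main=B]
After op 2 (branch): HEAD=main@B [main=B work=B]
After op 3 (merge): HEAD=main@C [main=C work=B]
After op 4 (checkout): HEAD=work@B [main=C work=B]
After op 5 (commit): HEAD=work@D [main=C work=D]
After op 6 (branch): HEAD=work@D [exp=D main=C work=D]
After op 7 (checkout): HEAD=exp@D [exp=D main=C work=D]
After op 8 (checkout): HEAD=work@D [exp=D main=C work=D]
After op 9 (checkout): HEAD=exp@D [exp=D main=C work=D]
After op 10 (merge): HEAD=exp@E [exp=E main=C work=D]
ancestors(D) = {A,B,D}; E in? no
ancestors(D) = {A,B,D}; C in? no
ancestors(E) = {A,B,C,D,E}; C in? yes
ancestors(D) = {A,B,D}; A in? yes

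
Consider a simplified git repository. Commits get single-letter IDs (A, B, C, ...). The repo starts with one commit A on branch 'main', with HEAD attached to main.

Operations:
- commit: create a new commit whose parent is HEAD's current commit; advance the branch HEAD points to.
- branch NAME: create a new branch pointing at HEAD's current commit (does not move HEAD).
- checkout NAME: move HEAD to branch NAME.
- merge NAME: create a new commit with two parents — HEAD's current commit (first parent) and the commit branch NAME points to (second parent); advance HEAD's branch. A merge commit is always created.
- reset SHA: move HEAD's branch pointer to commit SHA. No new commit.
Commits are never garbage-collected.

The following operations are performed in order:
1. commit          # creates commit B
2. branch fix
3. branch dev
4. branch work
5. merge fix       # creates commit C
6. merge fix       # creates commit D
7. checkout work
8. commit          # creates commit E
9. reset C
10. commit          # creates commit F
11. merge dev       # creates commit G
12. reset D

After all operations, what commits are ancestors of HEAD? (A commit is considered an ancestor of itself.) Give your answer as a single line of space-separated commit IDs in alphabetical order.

Answer: A B C D

Derivation:
After op 1 (commit): HEAD=main@B [main=B]
After op 2 (branch): HEAD=main@B [fix=B main=B]
After op 3 (branch): HEAD=main@B [dev=B fix=B main=B]
After op 4 (branch): HEAD=main@B [dev=B fix=B main=B work=B]
After op 5 (merge): HEAD=main@C [dev=B fix=B main=C work=B]
After op 6 (merge): HEAD=main@D [dev=B fix=B main=D work=B]
After op 7 (checkout): HEAD=work@B [dev=B fix=B main=D work=B]
After op 8 (commit): HEAD=work@E [dev=B fix=B main=D work=E]
After op 9 (reset): HEAD=work@C [dev=B fix=B main=D work=C]
After op 10 (commit): HEAD=work@F [dev=B fix=B main=D work=F]
After op 11 (merge): HEAD=work@G [dev=B fix=B main=D work=G]
After op 12 (reset): HEAD=work@D [dev=B fix=B main=D work=D]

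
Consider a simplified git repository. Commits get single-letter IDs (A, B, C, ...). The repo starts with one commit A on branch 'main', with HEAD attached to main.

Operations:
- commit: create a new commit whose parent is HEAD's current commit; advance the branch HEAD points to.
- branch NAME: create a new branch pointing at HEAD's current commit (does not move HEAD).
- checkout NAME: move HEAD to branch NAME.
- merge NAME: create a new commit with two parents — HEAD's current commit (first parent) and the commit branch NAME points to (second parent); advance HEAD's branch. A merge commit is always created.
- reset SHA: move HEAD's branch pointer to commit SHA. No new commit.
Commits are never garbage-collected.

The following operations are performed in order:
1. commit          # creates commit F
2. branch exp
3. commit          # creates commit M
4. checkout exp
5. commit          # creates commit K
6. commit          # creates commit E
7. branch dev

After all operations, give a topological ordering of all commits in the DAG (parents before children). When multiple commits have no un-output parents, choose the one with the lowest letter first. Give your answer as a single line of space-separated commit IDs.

After op 1 (commit): HEAD=main@F [main=F]
After op 2 (branch): HEAD=main@F [exp=F main=F]
After op 3 (commit): HEAD=main@M [exp=F main=M]
After op 4 (checkout): HEAD=exp@F [exp=F main=M]
After op 5 (commit): HEAD=exp@K [exp=K main=M]
After op 6 (commit): HEAD=exp@E [exp=E main=M]
After op 7 (branch): HEAD=exp@E [dev=E exp=E main=M]
commit A: parents=[]
commit E: parents=['K']
commit F: parents=['A']
commit K: parents=['F']
commit M: parents=['F']

Answer: A F K E M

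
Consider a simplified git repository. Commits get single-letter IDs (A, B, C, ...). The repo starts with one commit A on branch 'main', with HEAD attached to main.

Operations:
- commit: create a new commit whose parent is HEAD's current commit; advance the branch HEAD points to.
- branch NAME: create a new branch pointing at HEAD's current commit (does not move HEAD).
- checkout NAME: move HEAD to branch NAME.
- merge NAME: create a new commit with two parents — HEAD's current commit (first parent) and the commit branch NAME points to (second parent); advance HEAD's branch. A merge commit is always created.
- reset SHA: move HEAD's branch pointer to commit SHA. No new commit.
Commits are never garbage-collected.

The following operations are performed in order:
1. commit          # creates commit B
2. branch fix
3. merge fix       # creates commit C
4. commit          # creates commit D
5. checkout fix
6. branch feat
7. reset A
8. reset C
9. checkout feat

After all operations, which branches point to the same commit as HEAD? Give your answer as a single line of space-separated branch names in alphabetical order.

After op 1 (commit): HEAD=main@B [main=B]
After op 2 (branch): HEAD=main@B [fix=B main=B]
After op 3 (merge): HEAD=main@C [fix=B main=C]
After op 4 (commit): HEAD=main@D [fix=B main=D]
After op 5 (checkout): HEAD=fix@B [fix=B main=D]
After op 6 (branch): HEAD=fix@B [feat=B fix=B main=D]
After op 7 (reset): HEAD=fix@A [feat=B fix=A main=D]
After op 8 (reset): HEAD=fix@C [feat=B fix=C main=D]
After op 9 (checkout): HEAD=feat@B [feat=B fix=C main=D]

Answer: feat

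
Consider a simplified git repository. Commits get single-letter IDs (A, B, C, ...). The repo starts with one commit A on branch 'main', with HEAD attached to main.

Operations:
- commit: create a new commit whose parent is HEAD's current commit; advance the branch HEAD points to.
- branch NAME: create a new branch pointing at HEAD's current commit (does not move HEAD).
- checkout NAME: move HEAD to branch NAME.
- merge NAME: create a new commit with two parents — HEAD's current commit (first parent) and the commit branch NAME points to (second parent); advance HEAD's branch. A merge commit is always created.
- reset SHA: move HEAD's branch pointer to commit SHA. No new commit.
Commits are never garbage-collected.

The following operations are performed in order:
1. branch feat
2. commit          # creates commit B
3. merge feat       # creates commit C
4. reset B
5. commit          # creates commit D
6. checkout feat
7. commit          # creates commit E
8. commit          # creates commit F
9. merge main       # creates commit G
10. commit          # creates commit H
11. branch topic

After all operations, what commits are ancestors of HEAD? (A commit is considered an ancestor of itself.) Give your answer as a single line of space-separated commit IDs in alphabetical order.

Answer: A B D E F G H

Derivation:
After op 1 (branch): HEAD=main@A [feat=A main=A]
After op 2 (commit): HEAD=main@B [feat=A main=B]
After op 3 (merge): HEAD=main@C [feat=A main=C]
After op 4 (reset): HEAD=main@B [feat=A main=B]
After op 5 (commit): HEAD=main@D [feat=A main=D]
After op 6 (checkout): HEAD=feat@A [feat=A main=D]
After op 7 (commit): HEAD=feat@E [feat=E main=D]
After op 8 (commit): HEAD=feat@F [feat=F main=D]
After op 9 (merge): HEAD=feat@G [feat=G main=D]
After op 10 (commit): HEAD=feat@H [feat=H main=D]
After op 11 (branch): HEAD=feat@H [feat=H main=D topic=H]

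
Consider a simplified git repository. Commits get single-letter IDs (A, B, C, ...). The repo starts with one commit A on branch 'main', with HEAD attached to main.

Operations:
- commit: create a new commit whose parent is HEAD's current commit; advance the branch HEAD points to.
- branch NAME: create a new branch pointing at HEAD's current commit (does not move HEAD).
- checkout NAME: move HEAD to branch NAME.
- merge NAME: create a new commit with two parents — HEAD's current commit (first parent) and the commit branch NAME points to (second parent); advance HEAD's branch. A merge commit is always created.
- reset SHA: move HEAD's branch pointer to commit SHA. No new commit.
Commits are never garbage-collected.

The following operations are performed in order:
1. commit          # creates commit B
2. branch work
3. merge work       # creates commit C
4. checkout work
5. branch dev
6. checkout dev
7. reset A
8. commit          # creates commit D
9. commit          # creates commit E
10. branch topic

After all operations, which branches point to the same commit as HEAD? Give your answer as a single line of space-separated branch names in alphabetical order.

Answer: dev topic

Derivation:
After op 1 (commit): HEAD=main@B [main=B]
After op 2 (branch): HEAD=main@B [main=B work=B]
After op 3 (merge): HEAD=main@C [main=C work=B]
After op 4 (checkout): HEAD=work@B [main=C work=B]
After op 5 (branch): HEAD=work@B [dev=B main=C work=B]
After op 6 (checkout): HEAD=dev@B [dev=B main=C work=B]
After op 7 (reset): HEAD=dev@A [dev=A main=C work=B]
After op 8 (commit): HEAD=dev@D [dev=D main=C work=B]
After op 9 (commit): HEAD=dev@E [dev=E main=C work=B]
After op 10 (branch): HEAD=dev@E [dev=E main=C topic=E work=B]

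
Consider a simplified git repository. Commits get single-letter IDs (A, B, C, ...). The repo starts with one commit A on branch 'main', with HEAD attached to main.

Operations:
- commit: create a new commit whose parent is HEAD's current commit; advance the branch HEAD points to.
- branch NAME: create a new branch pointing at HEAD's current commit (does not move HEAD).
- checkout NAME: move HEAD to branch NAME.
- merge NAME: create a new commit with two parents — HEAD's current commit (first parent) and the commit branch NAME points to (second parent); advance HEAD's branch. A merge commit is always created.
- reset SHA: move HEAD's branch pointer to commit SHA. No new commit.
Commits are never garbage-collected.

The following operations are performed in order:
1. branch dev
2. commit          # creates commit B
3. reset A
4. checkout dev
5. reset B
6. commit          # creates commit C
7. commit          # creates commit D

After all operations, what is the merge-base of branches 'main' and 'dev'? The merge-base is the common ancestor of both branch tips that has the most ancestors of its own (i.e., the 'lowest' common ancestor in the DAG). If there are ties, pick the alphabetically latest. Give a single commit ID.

After op 1 (branch): HEAD=main@A [dev=A main=A]
After op 2 (commit): HEAD=main@B [dev=A main=B]
After op 3 (reset): HEAD=main@A [dev=A main=A]
After op 4 (checkout): HEAD=dev@A [dev=A main=A]
After op 5 (reset): HEAD=dev@B [dev=B main=A]
After op 6 (commit): HEAD=dev@C [dev=C main=A]
After op 7 (commit): HEAD=dev@D [dev=D main=A]
ancestors(main=A): ['A']
ancestors(dev=D): ['A', 'B', 'C', 'D']
common: ['A']

Answer: A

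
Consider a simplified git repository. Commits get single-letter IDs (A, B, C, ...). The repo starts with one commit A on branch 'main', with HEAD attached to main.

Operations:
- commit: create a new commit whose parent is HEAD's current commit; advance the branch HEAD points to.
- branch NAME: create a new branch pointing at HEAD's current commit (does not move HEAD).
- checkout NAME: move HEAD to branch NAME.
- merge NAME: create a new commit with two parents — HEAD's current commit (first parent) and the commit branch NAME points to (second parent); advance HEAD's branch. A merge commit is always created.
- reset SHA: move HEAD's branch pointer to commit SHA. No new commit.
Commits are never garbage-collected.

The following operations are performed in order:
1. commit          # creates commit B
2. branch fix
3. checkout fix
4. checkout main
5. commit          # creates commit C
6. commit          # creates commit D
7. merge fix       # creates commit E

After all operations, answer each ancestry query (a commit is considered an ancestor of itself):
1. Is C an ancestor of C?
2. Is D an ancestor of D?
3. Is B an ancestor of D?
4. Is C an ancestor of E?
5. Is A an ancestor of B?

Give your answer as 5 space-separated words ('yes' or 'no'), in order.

After op 1 (commit): HEAD=main@B [main=B]
After op 2 (branch): HEAD=main@B [fix=B main=B]
After op 3 (checkout): HEAD=fix@B [fix=B main=B]
After op 4 (checkout): HEAD=main@B [fix=B main=B]
After op 5 (commit): HEAD=main@C [fix=B main=C]
After op 6 (commit): HEAD=main@D [fix=B main=D]
After op 7 (merge): HEAD=main@E [fix=B main=E]
ancestors(C) = {A,B,C}; C in? yes
ancestors(D) = {A,B,C,D}; D in? yes
ancestors(D) = {A,B,C,D}; B in? yes
ancestors(E) = {A,B,C,D,E}; C in? yes
ancestors(B) = {A,B}; A in? yes

Answer: yes yes yes yes yes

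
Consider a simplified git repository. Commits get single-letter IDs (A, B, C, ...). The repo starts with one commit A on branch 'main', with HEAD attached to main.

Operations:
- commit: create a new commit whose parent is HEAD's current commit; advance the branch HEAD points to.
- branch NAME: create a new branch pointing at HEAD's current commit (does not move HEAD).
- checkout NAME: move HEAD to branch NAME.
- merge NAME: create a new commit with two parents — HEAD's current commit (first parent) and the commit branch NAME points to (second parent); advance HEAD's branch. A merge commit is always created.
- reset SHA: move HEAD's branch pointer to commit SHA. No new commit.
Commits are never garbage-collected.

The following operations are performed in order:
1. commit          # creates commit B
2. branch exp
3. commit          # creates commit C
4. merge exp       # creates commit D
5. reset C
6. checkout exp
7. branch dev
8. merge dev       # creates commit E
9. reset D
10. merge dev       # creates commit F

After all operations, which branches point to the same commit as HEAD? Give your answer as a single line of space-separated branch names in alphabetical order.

After op 1 (commit): HEAD=main@B [main=B]
After op 2 (branch): HEAD=main@B [exp=B main=B]
After op 3 (commit): HEAD=main@C [exp=B main=C]
After op 4 (merge): HEAD=main@D [exp=B main=D]
After op 5 (reset): HEAD=main@C [exp=B main=C]
After op 6 (checkout): HEAD=exp@B [exp=B main=C]
After op 7 (branch): HEAD=exp@B [dev=B exp=B main=C]
After op 8 (merge): HEAD=exp@E [dev=B exp=E main=C]
After op 9 (reset): HEAD=exp@D [dev=B exp=D main=C]
After op 10 (merge): HEAD=exp@F [dev=B exp=F main=C]

Answer: exp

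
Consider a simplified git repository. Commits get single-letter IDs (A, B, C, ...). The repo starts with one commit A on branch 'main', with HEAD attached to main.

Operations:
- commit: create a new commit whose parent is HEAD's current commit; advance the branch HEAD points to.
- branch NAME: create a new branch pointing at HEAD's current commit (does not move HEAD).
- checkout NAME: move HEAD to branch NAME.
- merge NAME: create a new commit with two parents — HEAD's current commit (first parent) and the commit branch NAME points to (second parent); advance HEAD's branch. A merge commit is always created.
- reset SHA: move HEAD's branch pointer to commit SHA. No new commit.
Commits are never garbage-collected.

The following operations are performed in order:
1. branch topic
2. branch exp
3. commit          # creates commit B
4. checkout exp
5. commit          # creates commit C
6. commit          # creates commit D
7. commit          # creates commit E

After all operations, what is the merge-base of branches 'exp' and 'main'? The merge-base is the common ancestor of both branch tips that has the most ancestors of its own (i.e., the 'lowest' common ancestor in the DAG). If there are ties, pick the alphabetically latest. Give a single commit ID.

After op 1 (branch): HEAD=main@A [main=A topic=A]
After op 2 (branch): HEAD=main@A [exp=A main=A topic=A]
After op 3 (commit): HEAD=main@B [exp=A main=B topic=A]
After op 4 (checkout): HEAD=exp@A [exp=A main=B topic=A]
After op 5 (commit): HEAD=exp@C [exp=C main=B topic=A]
After op 6 (commit): HEAD=exp@D [exp=D main=B topic=A]
After op 7 (commit): HEAD=exp@E [exp=E main=B topic=A]
ancestors(exp=E): ['A', 'C', 'D', 'E']
ancestors(main=B): ['A', 'B']
common: ['A']

Answer: A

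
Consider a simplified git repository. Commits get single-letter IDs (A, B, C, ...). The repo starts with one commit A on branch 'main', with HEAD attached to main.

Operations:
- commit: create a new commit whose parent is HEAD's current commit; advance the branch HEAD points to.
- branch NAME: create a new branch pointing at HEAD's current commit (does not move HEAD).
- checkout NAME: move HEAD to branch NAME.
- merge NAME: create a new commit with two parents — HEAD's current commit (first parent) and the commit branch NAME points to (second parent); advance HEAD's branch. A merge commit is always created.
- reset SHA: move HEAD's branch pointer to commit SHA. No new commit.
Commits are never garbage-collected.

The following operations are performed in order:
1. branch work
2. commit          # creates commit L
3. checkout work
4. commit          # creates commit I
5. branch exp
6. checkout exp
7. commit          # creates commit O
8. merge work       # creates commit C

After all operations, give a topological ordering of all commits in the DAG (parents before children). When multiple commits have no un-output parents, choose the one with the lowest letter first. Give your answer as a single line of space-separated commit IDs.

After op 1 (branch): HEAD=main@A [main=A work=A]
After op 2 (commit): HEAD=main@L [main=L work=A]
After op 3 (checkout): HEAD=work@A [main=L work=A]
After op 4 (commit): HEAD=work@I [main=L work=I]
After op 5 (branch): HEAD=work@I [exp=I main=L work=I]
After op 6 (checkout): HEAD=exp@I [exp=I main=L work=I]
After op 7 (commit): HEAD=exp@O [exp=O main=L work=I]
After op 8 (merge): HEAD=exp@C [exp=C main=L work=I]
commit A: parents=[]
commit C: parents=['O', 'I']
commit I: parents=['A']
commit L: parents=['A']
commit O: parents=['I']

Answer: A I L O C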